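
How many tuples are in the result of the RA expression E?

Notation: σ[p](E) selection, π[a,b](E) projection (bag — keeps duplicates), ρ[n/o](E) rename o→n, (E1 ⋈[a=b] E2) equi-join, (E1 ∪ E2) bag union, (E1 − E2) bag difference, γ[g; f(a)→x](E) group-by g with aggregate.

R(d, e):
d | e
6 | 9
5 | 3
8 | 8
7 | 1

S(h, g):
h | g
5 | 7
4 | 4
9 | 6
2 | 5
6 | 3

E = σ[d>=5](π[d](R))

Subexpression sizes:
  R → 4
  π[d](R) → 4
  σ[d>=5](π[d](R)) → 4

|E| = 4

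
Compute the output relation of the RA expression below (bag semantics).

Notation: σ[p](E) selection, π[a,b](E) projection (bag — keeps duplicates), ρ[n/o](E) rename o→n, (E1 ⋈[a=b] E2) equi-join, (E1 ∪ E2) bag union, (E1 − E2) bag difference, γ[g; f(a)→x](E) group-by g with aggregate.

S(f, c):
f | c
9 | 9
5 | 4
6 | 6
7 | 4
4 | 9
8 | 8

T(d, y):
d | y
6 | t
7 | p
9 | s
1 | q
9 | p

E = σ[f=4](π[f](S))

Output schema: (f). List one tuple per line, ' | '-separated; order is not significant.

Per-node cardinality:
  S → 6
  π[f](S) → 6
  σ[f=4](π[f](S)) → 1

== RESULT ==
f
4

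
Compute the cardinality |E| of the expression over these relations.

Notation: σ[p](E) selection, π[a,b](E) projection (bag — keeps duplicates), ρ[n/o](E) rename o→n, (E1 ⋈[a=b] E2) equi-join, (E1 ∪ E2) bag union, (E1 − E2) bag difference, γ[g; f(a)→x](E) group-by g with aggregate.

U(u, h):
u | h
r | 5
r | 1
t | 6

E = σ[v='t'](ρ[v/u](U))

Per-node cardinality:
  U → 3
  ρ[v/u](U) → 3
  σ[v='t'](ρ[v/u](U)) → 1

|E| = 1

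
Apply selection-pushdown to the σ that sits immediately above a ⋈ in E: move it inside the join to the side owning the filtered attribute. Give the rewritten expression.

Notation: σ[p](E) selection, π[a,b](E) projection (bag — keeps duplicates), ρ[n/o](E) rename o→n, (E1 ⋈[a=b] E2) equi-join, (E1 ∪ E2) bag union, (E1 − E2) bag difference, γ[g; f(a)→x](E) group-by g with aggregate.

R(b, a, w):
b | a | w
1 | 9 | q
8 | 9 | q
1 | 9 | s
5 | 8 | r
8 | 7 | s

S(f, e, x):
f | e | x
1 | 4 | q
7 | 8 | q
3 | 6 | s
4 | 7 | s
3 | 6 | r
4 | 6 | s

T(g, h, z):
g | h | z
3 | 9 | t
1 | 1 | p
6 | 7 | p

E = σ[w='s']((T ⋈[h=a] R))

σ filters on w, owned by the right side.
E' = (T ⋈[h=a] σ[w='s'](R))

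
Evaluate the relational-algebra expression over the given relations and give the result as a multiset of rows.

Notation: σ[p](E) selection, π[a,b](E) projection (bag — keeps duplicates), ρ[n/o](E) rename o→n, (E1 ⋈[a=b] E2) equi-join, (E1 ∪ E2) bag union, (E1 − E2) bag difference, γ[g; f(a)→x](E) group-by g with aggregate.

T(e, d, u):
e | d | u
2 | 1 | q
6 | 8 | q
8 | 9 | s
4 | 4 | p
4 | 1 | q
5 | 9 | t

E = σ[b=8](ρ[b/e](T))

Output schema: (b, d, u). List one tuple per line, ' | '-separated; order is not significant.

Row counts bottom-up:
  T → 6
  ρ[b/e](T) → 6
  σ[b=8](ρ[b/e](T)) → 1

== RESULT ==
b | d | u
8 | 9 | s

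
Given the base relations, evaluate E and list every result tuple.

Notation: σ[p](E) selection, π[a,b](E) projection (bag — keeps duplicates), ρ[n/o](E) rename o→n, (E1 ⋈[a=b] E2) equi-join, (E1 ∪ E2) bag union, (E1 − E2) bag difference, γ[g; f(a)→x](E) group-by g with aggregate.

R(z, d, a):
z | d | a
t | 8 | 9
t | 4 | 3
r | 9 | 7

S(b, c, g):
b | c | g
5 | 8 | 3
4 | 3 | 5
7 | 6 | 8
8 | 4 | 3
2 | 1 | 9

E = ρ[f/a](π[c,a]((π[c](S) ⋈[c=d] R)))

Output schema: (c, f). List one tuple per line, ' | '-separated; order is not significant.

Stepwise |·|:
  S → 5
  π[c](S) → 5
  R → 3
  (π[c](S) ⋈[c=d] R) → 2
  π[c,a]((π[c](S) ⋈[c=d] R)) → 2
  ρ[f/a](π[c,a]((π[c](S) ⋈[c=d] R))) → 2

== RESULT ==
c | f
4 | 3
8 | 9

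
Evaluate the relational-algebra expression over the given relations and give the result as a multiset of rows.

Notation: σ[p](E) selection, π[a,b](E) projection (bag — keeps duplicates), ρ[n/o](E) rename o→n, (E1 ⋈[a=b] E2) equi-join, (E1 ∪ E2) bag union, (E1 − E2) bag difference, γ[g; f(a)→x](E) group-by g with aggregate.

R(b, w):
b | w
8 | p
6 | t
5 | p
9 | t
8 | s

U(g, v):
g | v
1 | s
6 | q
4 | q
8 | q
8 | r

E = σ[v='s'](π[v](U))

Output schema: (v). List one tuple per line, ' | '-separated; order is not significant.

Row counts bottom-up:
  U → 5
  π[v](U) → 5
  σ[v='s'](π[v](U)) → 1

== RESULT ==
v
s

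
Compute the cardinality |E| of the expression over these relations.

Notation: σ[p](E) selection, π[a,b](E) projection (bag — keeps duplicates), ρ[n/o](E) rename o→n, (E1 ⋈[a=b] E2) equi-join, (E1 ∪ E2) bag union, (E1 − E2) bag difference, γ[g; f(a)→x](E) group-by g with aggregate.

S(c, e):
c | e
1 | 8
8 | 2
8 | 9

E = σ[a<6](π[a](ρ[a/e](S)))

Per-node cardinality:
  S → 3
  ρ[a/e](S) → 3
  π[a](ρ[a/e](S)) → 3
  σ[a<6](π[a](ρ[a/e](S))) → 1

|E| = 1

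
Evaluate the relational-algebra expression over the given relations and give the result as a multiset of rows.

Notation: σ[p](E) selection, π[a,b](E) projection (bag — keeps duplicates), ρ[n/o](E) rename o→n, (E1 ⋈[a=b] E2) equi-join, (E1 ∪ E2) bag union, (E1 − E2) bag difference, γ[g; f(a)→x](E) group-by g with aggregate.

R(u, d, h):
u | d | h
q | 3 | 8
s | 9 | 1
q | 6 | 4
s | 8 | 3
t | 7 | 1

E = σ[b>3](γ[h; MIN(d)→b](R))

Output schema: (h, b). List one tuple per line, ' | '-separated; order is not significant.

Row counts bottom-up:
  R → 5
  γ[h; MIN(d)→b](R) → 4
  σ[b>3](γ[h; MIN(d)→b](R)) → 3

== RESULT ==
h | b
1 | 7
3 | 8
4 | 6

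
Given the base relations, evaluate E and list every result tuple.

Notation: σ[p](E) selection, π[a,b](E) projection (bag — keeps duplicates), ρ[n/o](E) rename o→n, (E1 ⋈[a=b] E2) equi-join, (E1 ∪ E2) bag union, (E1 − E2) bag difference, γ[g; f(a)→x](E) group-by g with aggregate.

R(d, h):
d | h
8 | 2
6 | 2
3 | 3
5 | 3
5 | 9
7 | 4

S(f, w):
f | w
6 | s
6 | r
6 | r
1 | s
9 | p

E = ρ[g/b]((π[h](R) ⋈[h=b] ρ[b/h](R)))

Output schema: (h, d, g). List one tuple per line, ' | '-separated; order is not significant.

Stepwise |·|:
  R → 6
  π[h](R) → 6
  R → 6
  ρ[b/h](R) → 6
  (π[h](R) ⋈[h=b] ρ[b/h](R)) → 10
  ρ[g/b]((π[h](R) ⋈[h=b] ρ[b/h](R))) → 10

== RESULT ==
h | d | g
2 | 6 | 2
2 | 6 | 2
2 | 8 | 2
2 | 8 | 2
3 | 3 | 3
3 | 3 | 3
3 | 5 | 3
3 | 5 | 3
4 | 7 | 4
9 | 5 | 9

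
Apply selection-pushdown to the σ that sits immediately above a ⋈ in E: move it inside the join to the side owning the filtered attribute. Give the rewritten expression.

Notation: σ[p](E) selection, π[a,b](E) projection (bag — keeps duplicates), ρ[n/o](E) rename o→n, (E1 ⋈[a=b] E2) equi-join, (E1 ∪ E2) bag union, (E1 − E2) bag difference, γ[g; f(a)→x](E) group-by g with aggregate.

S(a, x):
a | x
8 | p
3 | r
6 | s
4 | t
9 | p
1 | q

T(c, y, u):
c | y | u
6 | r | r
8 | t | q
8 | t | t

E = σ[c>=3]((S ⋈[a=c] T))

σ filters on c, owned by the right side.
E' = (S ⋈[a=c] σ[c>=3](T))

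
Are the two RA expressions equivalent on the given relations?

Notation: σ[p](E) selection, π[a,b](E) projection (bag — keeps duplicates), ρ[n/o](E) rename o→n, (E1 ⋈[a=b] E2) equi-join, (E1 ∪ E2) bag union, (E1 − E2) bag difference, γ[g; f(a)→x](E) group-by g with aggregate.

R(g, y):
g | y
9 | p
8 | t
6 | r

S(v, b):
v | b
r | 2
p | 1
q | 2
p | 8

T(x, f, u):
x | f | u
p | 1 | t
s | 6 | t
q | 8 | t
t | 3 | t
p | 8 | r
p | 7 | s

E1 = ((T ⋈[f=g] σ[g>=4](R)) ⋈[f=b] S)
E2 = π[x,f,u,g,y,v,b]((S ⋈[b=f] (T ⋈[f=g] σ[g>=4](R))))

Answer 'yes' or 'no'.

E1 row counts bottom-up:
  T → 6
  R → 3
  σ[g>=4](R) → 3
  (T ⋈[f=g] σ[g>=4](R)) → 3
  S → 4
  ((T ⋈[f=g] σ[g>=4](R)) ⋈[f=b] S) → 2
E2 row counts bottom-up:
  S → 4
  T → 6
  R → 3
  σ[g>=4](R) → 3
  (T ⋈[f=g] σ[g>=4](R)) → 3
  (S ⋈[b=f] (T ⋈[f=g] σ[g>=4](R))) → 2
  π[x,f,u,g,y,v,b]((S ⋈[b=f] (T ⋈[f=g] σ[g>=4](R)))) → 2

E1 and E2 produce the same multiset:
x | f | u | g | y | v | b
p | 8 | r | 8 | t | p | 8
q | 8 | t | 8 | t | p | 8

yes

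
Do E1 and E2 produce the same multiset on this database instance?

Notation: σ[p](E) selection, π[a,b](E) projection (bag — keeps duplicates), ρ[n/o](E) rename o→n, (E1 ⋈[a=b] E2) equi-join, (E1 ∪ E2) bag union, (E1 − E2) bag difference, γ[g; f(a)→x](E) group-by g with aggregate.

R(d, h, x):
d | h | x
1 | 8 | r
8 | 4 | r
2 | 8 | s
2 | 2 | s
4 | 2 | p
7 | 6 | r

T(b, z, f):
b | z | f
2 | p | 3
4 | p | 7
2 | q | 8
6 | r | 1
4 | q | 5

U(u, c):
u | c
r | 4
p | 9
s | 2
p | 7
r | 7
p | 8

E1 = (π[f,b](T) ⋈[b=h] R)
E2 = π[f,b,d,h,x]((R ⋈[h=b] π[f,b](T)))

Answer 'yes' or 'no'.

E1 per-node cardinality:
  T → 5
  π[f,b](T) → 5
  R → 6
  (π[f,b](T) ⋈[b=h] R) → 7
E2 per-node cardinality:
  R → 6
  T → 5
  π[f,b](T) → 5
  (R ⋈[h=b] π[f,b](T)) → 7
  π[f,b,d,h,x]((R ⋈[h=b] π[f,b](T))) → 7

E1 and E2 produce the same multiset:
f | b | d | h | x
1 | 6 | 7 | 6 | r
3 | 2 | 2 | 2 | s
3 | 2 | 4 | 2 | p
5 | 4 | 8 | 4 | r
7 | 4 | 8 | 4 | r
8 | 2 | 2 | 2 | s
8 | 2 | 4 | 2 | p

yes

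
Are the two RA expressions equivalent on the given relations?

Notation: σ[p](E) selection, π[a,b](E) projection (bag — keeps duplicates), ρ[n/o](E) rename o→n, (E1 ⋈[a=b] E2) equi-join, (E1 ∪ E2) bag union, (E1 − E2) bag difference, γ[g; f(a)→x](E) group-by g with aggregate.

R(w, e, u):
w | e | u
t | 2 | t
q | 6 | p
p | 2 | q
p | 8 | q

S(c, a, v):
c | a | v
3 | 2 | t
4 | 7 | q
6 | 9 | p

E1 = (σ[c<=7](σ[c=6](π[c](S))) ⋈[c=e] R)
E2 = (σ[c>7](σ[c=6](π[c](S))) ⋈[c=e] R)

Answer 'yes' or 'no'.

E1 stepwise |·|:
  S → 3
  π[c](S) → 3
  σ[c=6](π[c](S)) → 1
  σ[c<=7](σ[c=6](π[c](S))) → 1
  R → 4
  (σ[c<=7](σ[c=6](π[c](S))) ⋈[c=e] R) → 1
E2 stepwise |·|:
  S → 3
  π[c](S) → 3
  σ[c=6](π[c](S)) → 1
  σ[c>7](σ[c=6](π[c](S))) → 0
  R → 4
  (σ[c>7](σ[c=6](π[c](S))) ⋈[c=e] R) → 0

E1 result:
c | w | e | u
6 | q | 6 | p
E2 result:
c | w | e | u
(0 rows)
Witness: (6, 'q', 6, 'p') appears 1× in E1 but 0× in E2.

no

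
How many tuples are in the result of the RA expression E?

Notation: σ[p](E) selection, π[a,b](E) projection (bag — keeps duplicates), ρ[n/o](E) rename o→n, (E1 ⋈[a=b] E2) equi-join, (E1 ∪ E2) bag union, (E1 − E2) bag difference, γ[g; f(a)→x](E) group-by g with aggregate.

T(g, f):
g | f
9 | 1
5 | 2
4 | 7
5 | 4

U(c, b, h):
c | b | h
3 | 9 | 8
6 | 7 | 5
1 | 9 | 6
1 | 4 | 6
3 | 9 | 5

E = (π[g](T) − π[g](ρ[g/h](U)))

Per-node cardinality:
  T → 4
  π[g](T) → 4
  U → 5
  ρ[g/h](U) → 5
  π[g](ρ[g/h](U)) → 5
  (π[g](T) − π[g](ρ[g/h](U))) → 2

|E| = 2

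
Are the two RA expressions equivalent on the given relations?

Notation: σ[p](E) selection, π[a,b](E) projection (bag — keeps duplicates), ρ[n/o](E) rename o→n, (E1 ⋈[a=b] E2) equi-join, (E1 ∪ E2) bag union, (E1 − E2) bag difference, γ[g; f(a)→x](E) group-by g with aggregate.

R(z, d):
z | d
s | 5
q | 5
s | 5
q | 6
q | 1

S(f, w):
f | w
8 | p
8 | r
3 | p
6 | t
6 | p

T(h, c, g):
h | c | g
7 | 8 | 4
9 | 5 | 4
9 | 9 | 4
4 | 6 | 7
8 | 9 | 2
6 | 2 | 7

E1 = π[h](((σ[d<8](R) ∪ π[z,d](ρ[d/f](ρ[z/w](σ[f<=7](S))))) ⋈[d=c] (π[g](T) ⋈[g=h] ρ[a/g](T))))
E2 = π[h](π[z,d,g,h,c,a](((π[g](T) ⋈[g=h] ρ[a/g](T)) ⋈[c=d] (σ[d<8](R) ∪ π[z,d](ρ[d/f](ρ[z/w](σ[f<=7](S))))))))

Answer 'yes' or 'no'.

E1 row counts bottom-up:
  R → 5
  σ[d<8](R) → 5
  S → 5
  σ[f<=7](S) → 3
  ρ[z/w](σ[f<=7](S)) → 3
  ρ[d/f](ρ[z/w](σ[f<=7](S))) → 3
  π[z,d](ρ[d/f](ρ[z/w](σ[f<=7](S)))) → 3
  (σ[d<8](R) ∪ π[z,d](ρ[d/f](ρ[z/w](σ[f<=7](S))))) → 8
  T → 6
  π[g](T) → 6
  T → 6
  ρ[a/g](T) → 6
  (π[g](T) ⋈[g=h] ρ[a/g](T)) → 5
  ((σ[d<8](R) ∪ π[z,d](ρ[d/f](ρ[z/w](σ[f<=7](S))))) ⋈[d=c] (π[g](T) ⋈[g=h] ρ[a/g](T))) → 9
  π[h](((σ[d<8](R) ∪ π[z,d](ρ[d/f](ρ[z/w](σ[f<=7](S))))) ⋈[d=c] (π[g](T) ⋈[g=h] ρ[a/g](T)))) → 9
E2 row counts bottom-up:
  T → 6
  π[g](T) → 6
  T → 6
  ρ[a/g](T) → 6
  (π[g](T) ⋈[g=h] ρ[a/g](T)) → 5
  R → 5
  σ[d<8](R) → 5
  S → 5
  σ[f<=7](S) → 3
  ρ[z/w](σ[f<=7](S)) → 3
  ρ[d/f](ρ[z/w](σ[f<=7](S))) → 3
  π[z,d](ρ[d/f](ρ[z/w](σ[f<=7](S)))) → 3
  (σ[d<8](R) ∪ π[z,d](ρ[d/f](ρ[z/w](σ[f<=7](S))))) → 8
  ((π[g](T) ⋈[g=h] ρ[a/g](T)) ⋈[c=d] (σ[d<8](R) ∪ π[z,d](ρ[d/f](ρ[z/w](σ[f<=7](S)))))) → 9
  π[z,d,g,h,c,a](((π[g](T) ⋈[g=h] ρ[a/g](T)) ⋈[c=d] (σ[d<8](R) ∪ π[z,d](ρ[d/f](ρ[z/w](σ[f<=7](S))))))) → 9
  π[h](π[z,d,g,h,c,a](((π[g](T) ⋈[g=h] ρ[a/g](T)) ⋈[c=d] (σ[d<8](R) ∪ π[z,d](ρ[d/f](ρ[z/w](σ[f<=7](S)))))))) → 9

E1 and E2 produce the same multiset:
h
4
4
4
4
4
4
4
4
4

yes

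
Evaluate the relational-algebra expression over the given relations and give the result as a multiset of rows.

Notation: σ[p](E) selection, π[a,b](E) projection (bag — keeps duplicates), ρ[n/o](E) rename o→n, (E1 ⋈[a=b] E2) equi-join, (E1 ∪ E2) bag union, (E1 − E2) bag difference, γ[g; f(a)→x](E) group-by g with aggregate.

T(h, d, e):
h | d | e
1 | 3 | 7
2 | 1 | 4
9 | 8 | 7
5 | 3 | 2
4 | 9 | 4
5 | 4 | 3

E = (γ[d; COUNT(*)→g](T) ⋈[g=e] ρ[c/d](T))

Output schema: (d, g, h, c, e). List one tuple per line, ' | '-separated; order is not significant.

Stepwise |·|:
  T → 6
  γ[d; COUNT(*)→g](T) → 5
  T → 6
  ρ[c/d](T) → 6
  (γ[d; COUNT(*)→g](T) ⋈[g=e] ρ[c/d](T)) → 1

== RESULT ==
d | g | h | c | e
3 | 2 | 5 | 3 | 2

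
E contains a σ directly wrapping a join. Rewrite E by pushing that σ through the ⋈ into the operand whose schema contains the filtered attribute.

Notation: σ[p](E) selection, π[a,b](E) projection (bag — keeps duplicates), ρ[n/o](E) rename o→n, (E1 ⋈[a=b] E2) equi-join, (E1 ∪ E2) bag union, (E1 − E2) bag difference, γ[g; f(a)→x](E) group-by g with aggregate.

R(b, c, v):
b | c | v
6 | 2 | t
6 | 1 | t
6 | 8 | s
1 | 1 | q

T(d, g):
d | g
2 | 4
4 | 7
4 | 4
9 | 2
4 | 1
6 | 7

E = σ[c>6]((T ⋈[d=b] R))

σ filters on c, owned by the right side.
E' = (T ⋈[d=b] σ[c>6](R))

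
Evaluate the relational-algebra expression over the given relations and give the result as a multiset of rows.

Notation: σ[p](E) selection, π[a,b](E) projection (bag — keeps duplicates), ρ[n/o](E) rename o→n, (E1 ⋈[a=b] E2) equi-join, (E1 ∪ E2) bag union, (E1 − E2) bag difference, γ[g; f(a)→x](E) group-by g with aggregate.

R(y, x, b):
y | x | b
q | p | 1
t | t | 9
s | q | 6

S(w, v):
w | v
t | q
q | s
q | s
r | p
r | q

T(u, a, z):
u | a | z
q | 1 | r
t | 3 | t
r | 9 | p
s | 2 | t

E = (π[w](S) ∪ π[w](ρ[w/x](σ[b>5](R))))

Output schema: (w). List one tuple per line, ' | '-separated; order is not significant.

Per-node cardinality:
  S → 5
  π[w](S) → 5
  R → 3
  σ[b>5](R) → 2
  ρ[w/x](σ[b>5](R)) → 2
  π[w](ρ[w/x](σ[b>5](R))) → 2
  (π[w](S) ∪ π[w](ρ[w/x](σ[b>5](R)))) → 7

== RESULT ==
w
q
q
q
r
r
t
t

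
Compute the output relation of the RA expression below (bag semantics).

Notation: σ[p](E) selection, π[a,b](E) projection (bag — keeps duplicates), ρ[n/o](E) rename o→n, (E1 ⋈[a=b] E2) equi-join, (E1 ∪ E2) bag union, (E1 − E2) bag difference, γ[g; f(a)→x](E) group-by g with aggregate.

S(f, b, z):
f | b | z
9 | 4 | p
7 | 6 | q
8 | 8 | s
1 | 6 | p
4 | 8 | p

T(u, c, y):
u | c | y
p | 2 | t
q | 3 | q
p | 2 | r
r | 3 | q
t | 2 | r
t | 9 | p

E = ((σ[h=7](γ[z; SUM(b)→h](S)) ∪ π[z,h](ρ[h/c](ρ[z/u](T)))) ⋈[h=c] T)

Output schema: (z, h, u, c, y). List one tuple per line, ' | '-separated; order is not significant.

Row counts bottom-up:
  S → 5
  γ[z; SUM(b)→h](S) → 3
  σ[h=7](γ[z; SUM(b)→h](S)) → 0
  T → 6
  ρ[z/u](T) → 6
  ρ[h/c](ρ[z/u](T)) → 6
  π[z,h](ρ[h/c](ρ[z/u](T))) → 6
  (σ[h=7](γ[z; SUM(b)→h](S)) ∪ π[z,h](ρ[h/c](ρ[z/u](T)))) → 6
  T → 6
  ((σ[h=7](γ[z; SUM(b)→h](S)) ∪ π[z,h](ρ[h/c](ρ[z/u](T)))) ⋈[h=c] T) → 14

== RESULT ==
z | h | u | c | y
p | 2 | p | 2 | r
p | 2 | p | 2 | r
p | 2 | p | 2 | t
p | 2 | p | 2 | t
p | 2 | t | 2 | r
p | 2 | t | 2 | r
q | 3 | q | 3 | q
q | 3 | r | 3 | q
r | 3 | q | 3 | q
r | 3 | r | 3 | q
t | 2 | p | 2 | r
t | 2 | p | 2 | t
t | 2 | t | 2 | r
t | 9 | t | 9 | p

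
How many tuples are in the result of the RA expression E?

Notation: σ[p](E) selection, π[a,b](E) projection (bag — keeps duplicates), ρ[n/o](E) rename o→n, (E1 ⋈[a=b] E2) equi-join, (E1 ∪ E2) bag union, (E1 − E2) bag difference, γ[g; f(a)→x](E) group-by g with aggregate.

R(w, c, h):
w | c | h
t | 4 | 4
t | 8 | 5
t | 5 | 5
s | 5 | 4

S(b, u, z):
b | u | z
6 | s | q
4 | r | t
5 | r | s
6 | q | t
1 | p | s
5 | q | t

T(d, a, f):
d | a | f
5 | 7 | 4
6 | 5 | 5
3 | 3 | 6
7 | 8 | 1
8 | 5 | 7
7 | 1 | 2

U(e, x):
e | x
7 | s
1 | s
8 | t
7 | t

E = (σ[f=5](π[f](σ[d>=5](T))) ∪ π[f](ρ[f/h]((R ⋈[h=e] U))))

Stepwise |·|:
  T → 6
  σ[d>=5](T) → 5
  π[f](σ[d>=5](T)) → 5
  σ[f=5](π[f](σ[d>=5](T))) → 1
  R → 4
  U → 4
  (R ⋈[h=e] U) → 0
  ρ[f/h]((R ⋈[h=e] U)) → 0
  π[f](ρ[f/h]((R ⋈[h=e] U))) → 0
  (σ[f=5](π[f](σ[d>=5](T))) ∪ π[f](ρ[f/h]((R ⋈[h=e] U)))) → 1

|E| = 1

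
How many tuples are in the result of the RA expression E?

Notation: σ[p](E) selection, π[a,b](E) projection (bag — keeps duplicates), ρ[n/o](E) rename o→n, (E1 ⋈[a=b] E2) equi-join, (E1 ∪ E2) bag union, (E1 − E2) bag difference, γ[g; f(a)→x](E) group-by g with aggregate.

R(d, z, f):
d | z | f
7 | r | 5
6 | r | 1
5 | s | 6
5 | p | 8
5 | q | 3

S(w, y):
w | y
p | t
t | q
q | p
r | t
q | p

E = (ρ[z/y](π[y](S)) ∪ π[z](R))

Subexpression sizes:
  S → 5
  π[y](S) → 5
  ρ[z/y](π[y](S)) → 5
  R → 5
  π[z](R) → 5
  (ρ[z/y](π[y](S)) ∪ π[z](R)) → 10

|E| = 10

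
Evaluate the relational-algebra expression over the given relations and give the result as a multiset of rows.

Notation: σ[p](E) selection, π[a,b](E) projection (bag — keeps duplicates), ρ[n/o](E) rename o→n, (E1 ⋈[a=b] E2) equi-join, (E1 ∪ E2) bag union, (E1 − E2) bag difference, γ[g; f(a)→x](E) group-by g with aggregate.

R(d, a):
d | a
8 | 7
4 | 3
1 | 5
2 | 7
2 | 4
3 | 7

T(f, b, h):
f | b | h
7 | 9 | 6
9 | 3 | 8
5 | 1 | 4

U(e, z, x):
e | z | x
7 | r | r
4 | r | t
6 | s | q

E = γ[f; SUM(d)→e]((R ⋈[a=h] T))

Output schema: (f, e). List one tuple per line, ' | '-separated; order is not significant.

Row counts bottom-up:
  R → 6
  T → 3
  (R ⋈[a=h] T) → 1
  γ[f; SUM(d)→e]((R ⋈[a=h] T)) → 1

== RESULT ==
f | e
5 | 2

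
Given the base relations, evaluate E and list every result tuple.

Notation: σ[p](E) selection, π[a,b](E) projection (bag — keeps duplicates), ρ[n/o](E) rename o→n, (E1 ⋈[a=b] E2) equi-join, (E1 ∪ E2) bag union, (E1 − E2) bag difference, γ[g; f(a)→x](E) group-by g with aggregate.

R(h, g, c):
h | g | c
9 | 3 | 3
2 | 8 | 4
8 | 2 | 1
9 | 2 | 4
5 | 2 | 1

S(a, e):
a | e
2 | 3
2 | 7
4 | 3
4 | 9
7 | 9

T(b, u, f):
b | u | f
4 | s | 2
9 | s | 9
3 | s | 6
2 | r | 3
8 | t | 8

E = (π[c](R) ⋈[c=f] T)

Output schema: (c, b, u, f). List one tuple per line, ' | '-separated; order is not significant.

Row counts bottom-up:
  R → 5
  π[c](R) → 5
  T → 5
  (π[c](R) ⋈[c=f] T) → 1

== RESULT ==
c | b | u | f
3 | 2 | r | 3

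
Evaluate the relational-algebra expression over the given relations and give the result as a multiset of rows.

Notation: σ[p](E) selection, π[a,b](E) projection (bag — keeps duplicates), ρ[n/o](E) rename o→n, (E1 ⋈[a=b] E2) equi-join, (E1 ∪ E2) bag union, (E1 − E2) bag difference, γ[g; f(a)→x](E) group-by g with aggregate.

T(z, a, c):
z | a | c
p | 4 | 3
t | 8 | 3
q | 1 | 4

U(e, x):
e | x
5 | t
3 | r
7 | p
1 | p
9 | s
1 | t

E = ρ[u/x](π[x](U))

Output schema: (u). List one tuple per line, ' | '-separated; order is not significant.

Stepwise |·|:
  U → 6
  π[x](U) → 6
  ρ[u/x](π[x](U)) → 6

== RESULT ==
u
p
p
r
s
t
t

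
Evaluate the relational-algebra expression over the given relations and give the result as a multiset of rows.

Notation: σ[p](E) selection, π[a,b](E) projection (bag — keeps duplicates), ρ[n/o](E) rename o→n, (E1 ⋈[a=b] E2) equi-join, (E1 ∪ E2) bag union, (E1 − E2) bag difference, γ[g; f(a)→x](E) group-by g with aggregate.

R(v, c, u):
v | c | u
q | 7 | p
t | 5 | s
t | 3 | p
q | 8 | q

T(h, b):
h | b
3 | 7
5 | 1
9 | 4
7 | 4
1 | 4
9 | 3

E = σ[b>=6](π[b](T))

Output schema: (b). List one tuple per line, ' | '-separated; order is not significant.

Subexpression sizes:
  T → 6
  π[b](T) → 6
  σ[b>=6](π[b](T)) → 1

== RESULT ==
b
7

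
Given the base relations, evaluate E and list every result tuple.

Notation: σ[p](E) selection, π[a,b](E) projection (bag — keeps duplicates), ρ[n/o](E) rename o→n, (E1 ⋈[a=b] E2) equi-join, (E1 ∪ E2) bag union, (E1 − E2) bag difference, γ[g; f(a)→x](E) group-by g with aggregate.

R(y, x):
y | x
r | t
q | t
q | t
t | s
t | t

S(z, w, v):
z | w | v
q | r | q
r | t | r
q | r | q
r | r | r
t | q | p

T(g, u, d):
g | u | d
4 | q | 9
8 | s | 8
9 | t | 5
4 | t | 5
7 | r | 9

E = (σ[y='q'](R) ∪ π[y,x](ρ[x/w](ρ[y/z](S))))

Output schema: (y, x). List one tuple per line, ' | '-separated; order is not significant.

Subexpression sizes:
  R → 5
  σ[y='q'](R) → 2
  S → 5
  ρ[y/z](S) → 5
  ρ[x/w](ρ[y/z](S)) → 5
  π[y,x](ρ[x/w](ρ[y/z](S))) → 5
  (σ[y='q'](R) ∪ π[y,x](ρ[x/w](ρ[y/z](S)))) → 7

== RESULT ==
y | x
q | r
q | r
q | t
q | t
r | r
r | t
t | q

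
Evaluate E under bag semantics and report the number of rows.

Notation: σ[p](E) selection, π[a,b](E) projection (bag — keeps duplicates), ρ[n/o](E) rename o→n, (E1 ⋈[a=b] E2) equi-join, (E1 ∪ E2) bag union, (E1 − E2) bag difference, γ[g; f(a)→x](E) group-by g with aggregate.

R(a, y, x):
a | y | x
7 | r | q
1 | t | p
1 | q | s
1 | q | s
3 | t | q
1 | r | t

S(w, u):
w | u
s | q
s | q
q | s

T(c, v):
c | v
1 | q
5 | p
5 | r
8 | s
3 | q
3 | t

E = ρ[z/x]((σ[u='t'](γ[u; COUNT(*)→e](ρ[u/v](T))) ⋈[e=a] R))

Subexpression sizes:
  T → 6
  ρ[u/v](T) → 6
  γ[u; COUNT(*)→e](ρ[u/v](T)) → 5
  σ[u='t'](γ[u; COUNT(*)→e](ρ[u/v](T))) → 1
  R → 6
  (σ[u='t'](γ[u; COUNT(*)→e](ρ[u/v](T))) ⋈[e=a] R) → 4
  ρ[z/x]((σ[u='t'](γ[u; COUNT(*)→e](ρ[u/v](T))) ⋈[e=a] R)) → 4

|E| = 4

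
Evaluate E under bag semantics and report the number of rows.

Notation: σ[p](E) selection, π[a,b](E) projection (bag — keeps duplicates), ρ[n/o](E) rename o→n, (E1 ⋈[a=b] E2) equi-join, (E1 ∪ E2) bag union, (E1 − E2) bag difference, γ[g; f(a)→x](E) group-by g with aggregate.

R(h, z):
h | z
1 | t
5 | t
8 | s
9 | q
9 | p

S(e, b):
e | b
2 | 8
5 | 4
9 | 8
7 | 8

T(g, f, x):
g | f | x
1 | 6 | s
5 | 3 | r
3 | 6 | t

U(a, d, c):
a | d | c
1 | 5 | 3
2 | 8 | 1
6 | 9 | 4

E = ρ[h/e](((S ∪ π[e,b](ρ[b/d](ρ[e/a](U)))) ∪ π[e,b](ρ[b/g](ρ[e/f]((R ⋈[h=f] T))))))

Per-node cardinality:
  S → 4
  U → 3
  ρ[e/a](U) → 3
  ρ[b/d](ρ[e/a](U)) → 3
  π[e,b](ρ[b/d](ρ[e/a](U))) → 3
  (S ∪ π[e,b](ρ[b/d](ρ[e/a](U)))) → 7
  R → 5
  T → 3
  (R ⋈[h=f] T) → 0
  ρ[e/f]((R ⋈[h=f] T)) → 0
  ρ[b/g](ρ[e/f]((R ⋈[h=f] T))) → 0
  π[e,b](ρ[b/g](ρ[e/f]((R ⋈[h=f] T)))) → 0
  ((S ∪ π[e,b](ρ[b/d](ρ[e/a](U)))) ∪ π[e,b](ρ[b/g](ρ[e/f]((R ⋈[h=f] T))))) → 7
  ρ[h/e](((S ∪ π[e,b](ρ[b/d](ρ[e/a](U)))) ∪ π[e,b](ρ[b/g](ρ[e/f]((R ⋈[h=f] T)))))) → 7

|E| = 7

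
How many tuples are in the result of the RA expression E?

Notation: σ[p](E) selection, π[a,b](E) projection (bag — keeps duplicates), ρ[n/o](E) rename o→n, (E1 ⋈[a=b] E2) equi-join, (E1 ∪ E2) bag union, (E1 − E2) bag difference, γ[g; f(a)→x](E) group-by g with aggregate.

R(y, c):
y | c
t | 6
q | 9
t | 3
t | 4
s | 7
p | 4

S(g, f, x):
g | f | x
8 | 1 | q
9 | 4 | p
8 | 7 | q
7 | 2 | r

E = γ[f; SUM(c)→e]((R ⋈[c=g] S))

Subexpression sizes:
  R → 6
  S → 4
  (R ⋈[c=g] S) → 2
  γ[f; SUM(c)→e]((R ⋈[c=g] S)) → 2

|E| = 2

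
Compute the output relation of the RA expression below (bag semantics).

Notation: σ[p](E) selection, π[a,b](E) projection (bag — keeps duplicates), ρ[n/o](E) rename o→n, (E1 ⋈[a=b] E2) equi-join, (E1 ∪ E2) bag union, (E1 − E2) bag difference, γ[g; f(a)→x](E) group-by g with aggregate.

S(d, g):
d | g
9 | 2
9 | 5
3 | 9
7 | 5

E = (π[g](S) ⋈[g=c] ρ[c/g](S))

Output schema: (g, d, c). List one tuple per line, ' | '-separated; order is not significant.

Row counts bottom-up:
  S → 4
  π[g](S) → 4
  S → 4
  ρ[c/g](S) → 4
  (π[g](S) ⋈[g=c] ρ[c/g](S)) → 6

== RESULT ==
g | d | c
2 | 9 | 2
5 | 7 | 5
5 | 7 | 5
5 | 9 | 5
5 | 9 | 5
9 | 3 | 9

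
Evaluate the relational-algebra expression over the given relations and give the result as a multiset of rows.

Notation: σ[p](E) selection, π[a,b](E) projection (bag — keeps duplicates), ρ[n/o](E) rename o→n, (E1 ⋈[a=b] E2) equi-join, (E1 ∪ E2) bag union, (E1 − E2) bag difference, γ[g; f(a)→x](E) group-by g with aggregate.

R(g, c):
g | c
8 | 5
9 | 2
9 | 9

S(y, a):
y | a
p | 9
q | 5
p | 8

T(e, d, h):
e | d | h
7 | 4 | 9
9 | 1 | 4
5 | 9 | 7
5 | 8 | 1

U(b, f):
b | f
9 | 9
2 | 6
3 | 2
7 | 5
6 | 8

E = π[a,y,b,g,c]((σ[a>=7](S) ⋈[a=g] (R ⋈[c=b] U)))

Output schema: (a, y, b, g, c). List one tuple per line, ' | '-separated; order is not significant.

Subexpression sizes:
  S → 3
  σ[a>=7](S) → 2
  R → 3
  U → 5
  (R ⋈[c=b] U) → 2
  (σ[a>=7](S) ⋈[a=g] (R ⋈[c=b] U)) → 2
  π[a,y,b,g,c]((σ[a>=7](S) ⋈[a=g] (R ⋈[c=b] U))) → 2

== RESULT ==
a | y | b | g | c
9 | p | 2 | 9 | 2
9 | p | 9 | 9 | 9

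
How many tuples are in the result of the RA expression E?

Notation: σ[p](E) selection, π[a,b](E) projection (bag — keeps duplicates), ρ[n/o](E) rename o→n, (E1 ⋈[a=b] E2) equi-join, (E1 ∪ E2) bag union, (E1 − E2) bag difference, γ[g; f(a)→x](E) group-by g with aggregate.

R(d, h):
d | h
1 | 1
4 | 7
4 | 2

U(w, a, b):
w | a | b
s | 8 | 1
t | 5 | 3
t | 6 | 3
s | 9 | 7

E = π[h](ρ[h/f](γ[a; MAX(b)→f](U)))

Row counts bottom-up:
  U → 4
  γ[a; MAX(b)→f](U) → 4
  ρ[h/f](γ[a; MAX(b)→f](U)) → 4
  π[h](ρ[h/f](γ[a; MAX(b)→f](U))) → 4

|E| = 4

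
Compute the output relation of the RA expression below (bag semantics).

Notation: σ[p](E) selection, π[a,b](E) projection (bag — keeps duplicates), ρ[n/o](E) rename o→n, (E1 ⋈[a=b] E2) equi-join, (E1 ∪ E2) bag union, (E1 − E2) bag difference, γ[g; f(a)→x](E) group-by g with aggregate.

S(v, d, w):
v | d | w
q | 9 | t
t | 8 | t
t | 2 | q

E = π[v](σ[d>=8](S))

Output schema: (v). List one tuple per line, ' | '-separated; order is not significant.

Per-node cardinality:
  S → 3
  σ[d>=8](S) → 2
  π[v](σ[d>=8](S)) → 2

== RESULT ==
v
q
t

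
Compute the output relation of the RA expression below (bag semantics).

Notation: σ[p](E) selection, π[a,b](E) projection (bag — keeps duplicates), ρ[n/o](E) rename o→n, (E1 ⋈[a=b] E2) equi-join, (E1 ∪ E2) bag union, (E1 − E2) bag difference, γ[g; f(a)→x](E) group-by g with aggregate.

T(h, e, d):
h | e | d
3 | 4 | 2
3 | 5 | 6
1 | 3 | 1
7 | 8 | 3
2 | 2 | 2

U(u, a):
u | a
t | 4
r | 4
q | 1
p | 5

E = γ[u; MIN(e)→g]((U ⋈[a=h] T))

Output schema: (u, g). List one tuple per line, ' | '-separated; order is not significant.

Per-node cardinality:
  U → 4
  T → 5
  (U ⋈[a=h] T) → 1
  γ[u; MIN(e)→g]((U ⋈[a=h] T)) → 1

== RESULT ==
u | g
q | 3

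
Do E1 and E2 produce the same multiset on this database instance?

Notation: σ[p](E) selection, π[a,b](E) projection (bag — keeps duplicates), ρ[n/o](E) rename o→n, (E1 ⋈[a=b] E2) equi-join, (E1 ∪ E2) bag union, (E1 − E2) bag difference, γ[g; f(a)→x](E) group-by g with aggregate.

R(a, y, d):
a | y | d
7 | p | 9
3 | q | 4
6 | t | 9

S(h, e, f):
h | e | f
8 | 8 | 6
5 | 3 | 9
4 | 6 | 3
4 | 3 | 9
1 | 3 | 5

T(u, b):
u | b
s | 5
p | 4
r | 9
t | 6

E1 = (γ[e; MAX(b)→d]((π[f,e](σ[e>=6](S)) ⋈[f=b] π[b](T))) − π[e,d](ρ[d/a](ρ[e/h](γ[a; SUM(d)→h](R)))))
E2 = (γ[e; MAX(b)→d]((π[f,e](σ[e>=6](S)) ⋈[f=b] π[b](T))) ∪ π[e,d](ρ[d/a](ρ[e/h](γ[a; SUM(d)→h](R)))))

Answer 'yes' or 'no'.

E1 row counts bottom-up:
  S → 5
  σ[e>=6](S) → 2
  π[f,e](σ[e>=6](S)) → 2
  T → 4
  π[b](T) → 4
  (π[f,e](σ[e>=6](S)) ⋈[f=b] π[b](T)) → 1
  γ[e; MAX(b)→d]((π[f,e](σ[e>=6](S)) ⋈[f=b] π[b](T))) → 1
  R → 3
  γ[a; SUM(d)→h](R) → 3
  ρ[e/h](γ[a; SUM(d)→h](R)) → 3
  ρ[d/a](ρ[e/h](γ[a; SUM(d)→h](R))) → 3
  π[e,d](ρ[d/a](ρ[e/h](γ[a; SUM(d)→h](R)))) → 3
  (γ[e; MAX(b)→d]((π[f,e](σ[e>=6](S)) ⋈[f=b] π[b](T))) − π[e,d](ρ[d/a](ρ[e/h](γ[a; SUM(d)→h](R))))) → 1
E2 row counts bottom-up:
  S → 5
  σ[e>=6](S) → 2
  π[f,e](σ[e>=6](S)) → 2
  T → 4
  π[b](T) → 4
  (π[f,e](σ[e>=6](S)) ⋈[f=b] π[b](T)) → 1
  γ[e; MAX(b)→d]((π[f,e](σ[e>=6](S)) ⋈[f=b] π[b](T))) → 1
  R → 3
  γ[a; SUM(d)→h](R) → 3
  ρ[e/h](γ[a; SUM(d)→h](R)) → 3
  ρ[d/a](ρ[e/h](γ[a; SUM(d)→h](R))) → 3
  π[e,d](ρ[d/a](ρ[e/h](γ[a; SUM(d)→h](R)))) → 3
  (γ[e; MAX(b)→d]((π[f,e](σ[e>=6](S)) ⋈[f=b] π[b](T))) ∪ π[e,d](ρ[d/a](ρ[e/h](γ[a; SUM(d)→h](R))))) → 4

E1 result:
e | d
8 | 6
E2 result:
e | d
4 | 3
8 | 6
9 | 6
9 | 7
Witness: (4, 3) appears 0× in E1 but 1× in E2.

no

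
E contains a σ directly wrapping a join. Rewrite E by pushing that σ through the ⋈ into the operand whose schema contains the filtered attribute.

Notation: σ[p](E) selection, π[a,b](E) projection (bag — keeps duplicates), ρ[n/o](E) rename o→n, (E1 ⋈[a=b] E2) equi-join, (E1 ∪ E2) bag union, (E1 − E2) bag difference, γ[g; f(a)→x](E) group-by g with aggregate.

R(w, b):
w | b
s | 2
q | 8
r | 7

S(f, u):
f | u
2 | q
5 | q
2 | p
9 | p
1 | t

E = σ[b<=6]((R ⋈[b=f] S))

σ filters on b, owned by the left side.
E' = (σ[b<=6](R) ⋈[b=f] S)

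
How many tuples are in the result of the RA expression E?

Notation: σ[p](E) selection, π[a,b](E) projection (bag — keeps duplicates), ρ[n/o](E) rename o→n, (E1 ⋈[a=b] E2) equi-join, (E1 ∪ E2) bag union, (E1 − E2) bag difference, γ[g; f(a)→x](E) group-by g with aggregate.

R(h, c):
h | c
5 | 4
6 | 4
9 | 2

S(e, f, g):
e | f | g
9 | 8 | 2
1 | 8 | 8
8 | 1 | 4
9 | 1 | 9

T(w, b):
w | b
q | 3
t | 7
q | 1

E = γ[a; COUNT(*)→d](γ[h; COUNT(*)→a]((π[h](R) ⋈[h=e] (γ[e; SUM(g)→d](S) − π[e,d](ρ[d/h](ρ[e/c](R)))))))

Subexpression sizes:
  R → 3
  π[h](R) → 3
  S → 4
  γ[e; SUM(g)→d](S) → 3
  R → 3
  ρ[e/c](R) → 3
  ρ[d/h](ρ[e/c](R)) → 3
  π[e,d](ρ[d/h](ρ[e/c](R))) → 3
  (γ[e; SUM(g)→d](S) − π[e,d](ρ[d/h](ρ[e/c](R)))) → 3
  (π[h](R) ⋈[h=e] (γ[e; SUM(g)→d](S) − π[e,d](ρ[d/h](ρ[e/c](R))))) → 1
  γ[h; COUNT(*)→a]((π[h](R) ⋈[h=e] (γ[e; SUM(g)→d](S) − π[e,d](ρ[d/h](ρ[e/c](R)))))) → 1
  γ[a; COUNT(*)→d](γ[h; COUNT(*)→a]((π[h](R) ⋈[h=e] (γ[e; SUM(g)→d](S) − π[e,d](ρ[d/h](ρ[e/c](R))))))) → 1

|E| = 1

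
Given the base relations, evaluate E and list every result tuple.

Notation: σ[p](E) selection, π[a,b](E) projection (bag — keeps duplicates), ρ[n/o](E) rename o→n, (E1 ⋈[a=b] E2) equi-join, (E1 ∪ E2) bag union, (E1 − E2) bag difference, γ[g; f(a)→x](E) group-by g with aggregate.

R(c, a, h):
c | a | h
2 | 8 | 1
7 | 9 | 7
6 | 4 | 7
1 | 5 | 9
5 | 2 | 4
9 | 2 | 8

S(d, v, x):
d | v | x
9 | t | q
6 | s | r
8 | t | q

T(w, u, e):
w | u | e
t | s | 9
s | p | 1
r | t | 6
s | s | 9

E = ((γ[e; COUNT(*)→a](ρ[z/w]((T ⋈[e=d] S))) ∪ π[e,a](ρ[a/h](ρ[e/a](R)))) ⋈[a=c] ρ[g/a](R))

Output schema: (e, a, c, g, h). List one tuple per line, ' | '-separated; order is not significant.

Subexpression sizes:
  T → 4
  S → 3
  (T ⋈[e=d] S) → 3
  ρ[z/w]((T ⋈[e=d] S)) → 3
  γ[e; COUNT(*)→a](ρ[z/w]((T ⋈[e=d] S))) → 2
  R → 6
  ρ[e/a](R) → 6
  ρ[a/h](ρ[e/a](R)) → 6
  π[e,a](ρ[a/h](ρ[e/a](R))) → 6
  (γ[e; COUNT(*)→a](ρ[z/w]((T ⋈[e=d] S))) ∪ π[e,a](ρ[a/h](ρ[e/a](R)))) → 8
  R → 6
  ρ[g/a](R) → 6
  ((γ[e; COUNT(*)→a](ρ[z/w]((T ⋈[e=d] S))) ∪ π[e,a](ρ[a/h](ρ[e/a](R)))) ⋈[a=c] ρ[g/a](R)) → 6

== RESULT ==
e | a | c | g | h
4 | 7 | 7 | 9 | 7
5 | 9 | 9 | 2 | 8
6 | 1 | 1 | 5 | 9
8 | 1 | 1 | 5 | 9
9 | 2 | 2 | 8 | 1
9 | 7 | 7 | 9 | 7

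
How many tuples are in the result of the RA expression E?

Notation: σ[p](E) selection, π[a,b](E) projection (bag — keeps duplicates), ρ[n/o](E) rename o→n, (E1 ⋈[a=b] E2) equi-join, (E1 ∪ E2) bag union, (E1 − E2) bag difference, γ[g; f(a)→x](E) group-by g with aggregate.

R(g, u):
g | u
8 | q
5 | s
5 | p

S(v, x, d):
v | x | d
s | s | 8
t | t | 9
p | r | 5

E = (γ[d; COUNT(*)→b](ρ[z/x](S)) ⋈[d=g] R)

Per-node cardinality:
  S → 3
  ρ[z/x](S) → 3
  γ[d; COUNT(*)→b](ρ[z/x](S)) → 3
  R → 3
  (γ[d; COUNT(*)→b](ρ[z/x](S)) ⋈[d=g] R) → 3

|E| = 3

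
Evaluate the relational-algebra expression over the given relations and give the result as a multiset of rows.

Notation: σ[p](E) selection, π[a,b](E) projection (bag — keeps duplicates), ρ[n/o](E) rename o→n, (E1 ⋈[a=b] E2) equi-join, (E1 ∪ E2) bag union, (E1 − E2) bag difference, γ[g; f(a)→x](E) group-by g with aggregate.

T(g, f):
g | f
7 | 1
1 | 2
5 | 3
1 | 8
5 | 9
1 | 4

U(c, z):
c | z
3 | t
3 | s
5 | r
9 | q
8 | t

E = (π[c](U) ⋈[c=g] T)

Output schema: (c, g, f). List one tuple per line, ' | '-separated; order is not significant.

Stepwise |·|:
  U → 5
  π[c](U) → 5
  T → 6
  (π[c](U) ⋈[c=g] T) → 2

== RESULT ==
c | g | f
5 | 5 | 3
5 | 5 | 9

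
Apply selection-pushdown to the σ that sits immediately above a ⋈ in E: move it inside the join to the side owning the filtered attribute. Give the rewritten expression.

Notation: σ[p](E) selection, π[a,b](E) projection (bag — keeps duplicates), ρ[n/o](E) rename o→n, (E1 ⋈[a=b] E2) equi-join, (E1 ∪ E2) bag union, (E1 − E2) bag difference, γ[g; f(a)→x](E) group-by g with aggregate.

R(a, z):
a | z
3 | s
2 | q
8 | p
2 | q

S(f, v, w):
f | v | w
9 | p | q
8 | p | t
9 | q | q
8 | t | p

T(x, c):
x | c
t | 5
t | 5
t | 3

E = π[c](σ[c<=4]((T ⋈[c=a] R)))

σ filters on c, owned by the left side.
E' = π[c]((σ[c<=4](T) ⋈[c=a] R))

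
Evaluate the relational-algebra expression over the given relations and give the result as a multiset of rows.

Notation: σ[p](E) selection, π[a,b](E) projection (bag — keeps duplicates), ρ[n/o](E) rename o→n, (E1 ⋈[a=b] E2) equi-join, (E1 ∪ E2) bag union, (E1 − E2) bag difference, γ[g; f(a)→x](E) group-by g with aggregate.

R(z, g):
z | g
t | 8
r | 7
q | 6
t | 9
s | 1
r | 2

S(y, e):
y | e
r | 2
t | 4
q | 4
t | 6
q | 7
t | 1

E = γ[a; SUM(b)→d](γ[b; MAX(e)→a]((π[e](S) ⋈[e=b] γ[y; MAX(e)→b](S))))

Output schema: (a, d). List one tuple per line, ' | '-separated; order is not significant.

Subexpression sizes:
  S → 6
  π[e](S) → 6
  S → 6
  γ[y; MAX(e)→b](S) → 3
  (π[e](S) ⋈[e=b] γ[y; MAX(e)→b](S)) → 3
  γ[b; MAX(e)→a]((π[e](S) ⋈[e=b] γ[y; MAX(e)→b](S))) → 3
  γ[a; SUM(b)→d](γ[b; MAX(e)→a]((π[e](S) ⋈[e=b] γ[y; MAX(e)→b](S)))) → 3

== RESULT ==
a | d
2 | 2
6 | 6
7 | 7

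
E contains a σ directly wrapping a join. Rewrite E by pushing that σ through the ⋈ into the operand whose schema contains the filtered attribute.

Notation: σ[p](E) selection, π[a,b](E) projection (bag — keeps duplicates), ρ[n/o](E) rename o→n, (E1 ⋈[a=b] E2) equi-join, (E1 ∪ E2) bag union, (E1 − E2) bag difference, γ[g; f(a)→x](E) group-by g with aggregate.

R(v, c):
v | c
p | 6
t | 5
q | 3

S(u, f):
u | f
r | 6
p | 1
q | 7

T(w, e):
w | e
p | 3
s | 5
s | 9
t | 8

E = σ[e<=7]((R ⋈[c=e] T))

σ filters on e, owned by the right side.
E' = (R ⋈[c=e] σ[e<=7](T))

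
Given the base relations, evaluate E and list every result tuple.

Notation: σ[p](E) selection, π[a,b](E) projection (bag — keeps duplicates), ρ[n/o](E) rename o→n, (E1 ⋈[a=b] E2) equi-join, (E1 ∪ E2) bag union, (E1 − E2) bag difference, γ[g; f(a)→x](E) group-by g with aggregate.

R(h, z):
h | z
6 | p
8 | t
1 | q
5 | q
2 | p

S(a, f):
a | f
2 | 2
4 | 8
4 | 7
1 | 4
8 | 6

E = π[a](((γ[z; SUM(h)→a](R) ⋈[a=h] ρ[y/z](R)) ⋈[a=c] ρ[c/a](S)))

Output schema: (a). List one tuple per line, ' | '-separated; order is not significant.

Per-node cardinality:
  R → 5
  γ[z; SUM(h)→a](R) → 3
  R → 5
  ρ[y/z](R) → 5
  (γ[z; SUM(h)→a](R) ⋈[a=h] ρ[y/z](R)) → 3
  S → 5
  ρ[c/a](S) → 5
  ((γ[z; SUM(h)→a](R) ⋈[a=h] ρ[y/z](R)) ⋈[a=c] ρ[c/a](S)) → 2
  π[a](((γ[z; SUM(h)→a](R) ⋈[a=h] ρ[y/z](R)) ⋈[a=c] ρ[c/a](S))) → 2

== RESULT ==
a
8
8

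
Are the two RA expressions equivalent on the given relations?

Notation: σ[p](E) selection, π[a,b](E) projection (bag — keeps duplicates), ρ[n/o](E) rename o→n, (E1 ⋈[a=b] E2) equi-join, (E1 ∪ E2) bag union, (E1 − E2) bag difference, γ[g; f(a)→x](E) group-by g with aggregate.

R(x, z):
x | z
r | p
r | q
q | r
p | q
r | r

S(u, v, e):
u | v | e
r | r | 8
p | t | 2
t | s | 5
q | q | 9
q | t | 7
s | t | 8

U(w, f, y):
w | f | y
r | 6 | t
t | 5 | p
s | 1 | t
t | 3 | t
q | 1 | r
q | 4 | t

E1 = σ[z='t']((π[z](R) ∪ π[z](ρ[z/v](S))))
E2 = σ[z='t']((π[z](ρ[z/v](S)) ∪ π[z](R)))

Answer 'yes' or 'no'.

E1 stepwise |·|:
  R → 5
  π[z](R) → 5
  S → 6
  ρ[z/v](S) → 6
  π[z](ρ[z/v](S)) → 6
  (π[z](R) ∪ π[z](ρ[z/v](S))) → 11
  σ[z='t']((π[z](R) ∪ π[z](ρ[z/v](S)))) → 3
E2 stepwise |·|:
  S → 6
  ρ[z/v](S) → 6
  π[z](ρ[z/v](S)) → 6
  R → 5
  π[z](R) → 5
  (π[z](ρ[z/v](S)) ∪ π[z](R)) → 11
  σ[z='t']((π[z](ρ[z/v](S)) ∪ π[z](R))) → 3

E1 and E2 produce the same multiset:
z
t
t
t

yes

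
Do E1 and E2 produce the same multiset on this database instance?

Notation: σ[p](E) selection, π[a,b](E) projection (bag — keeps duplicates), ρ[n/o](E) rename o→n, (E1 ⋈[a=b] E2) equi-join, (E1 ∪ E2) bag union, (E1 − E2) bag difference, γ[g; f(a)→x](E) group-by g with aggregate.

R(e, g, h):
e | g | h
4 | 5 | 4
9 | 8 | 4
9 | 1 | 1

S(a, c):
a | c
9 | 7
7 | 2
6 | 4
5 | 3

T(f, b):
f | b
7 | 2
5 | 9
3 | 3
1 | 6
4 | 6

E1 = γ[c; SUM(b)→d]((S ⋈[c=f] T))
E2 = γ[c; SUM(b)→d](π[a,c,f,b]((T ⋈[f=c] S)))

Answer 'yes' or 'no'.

E1 row counts bottom-up:
  S → 4
  T → 5
  (S ⋈[c=f] T) → 3
  γ[c; SUM(b)→d]((S ⋈[c=f] T)) → 3
E2 row counts bottom-up:
  T → 5
  S → 4
  (T ⋈[f=c] S) → 3
  π[a,c,f,b]((T ⋈[f=c] S)) → 3
  γ[c; SUM(b)→d](π[a,c,f,b]((T ⋈[f=c] S))) → 3

E1 and E2 produce the same multiset:
c | d
3 | 3
4 | 6
7 | 2

yes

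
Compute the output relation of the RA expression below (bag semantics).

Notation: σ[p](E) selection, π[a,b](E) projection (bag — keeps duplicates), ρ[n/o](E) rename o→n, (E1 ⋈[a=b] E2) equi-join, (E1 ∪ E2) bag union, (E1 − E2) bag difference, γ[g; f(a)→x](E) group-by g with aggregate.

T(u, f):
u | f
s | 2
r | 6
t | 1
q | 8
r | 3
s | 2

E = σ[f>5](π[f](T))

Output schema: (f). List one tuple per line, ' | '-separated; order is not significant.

Stepwise |·|:
  T → 6
  π[f](T) → 6
  σ[f>5](π[f](T)) → 2

== RESULT ==
f
6
8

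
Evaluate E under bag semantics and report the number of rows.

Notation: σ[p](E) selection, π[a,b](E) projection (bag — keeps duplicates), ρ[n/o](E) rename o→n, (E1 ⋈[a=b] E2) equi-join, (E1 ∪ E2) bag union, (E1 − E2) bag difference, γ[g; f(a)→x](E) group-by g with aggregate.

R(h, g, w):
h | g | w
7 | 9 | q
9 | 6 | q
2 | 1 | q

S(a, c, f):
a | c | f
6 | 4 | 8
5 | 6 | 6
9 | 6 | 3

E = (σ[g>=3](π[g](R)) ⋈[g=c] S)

Row counts bottom-up:
  R → 3
  π[g](R) → 3
  σ[g>=3](π[g](R)) → 2
  S → 3
  (σ[g>=3](π[g](R)) ⋈[g=c] S) → 2

|E| = 2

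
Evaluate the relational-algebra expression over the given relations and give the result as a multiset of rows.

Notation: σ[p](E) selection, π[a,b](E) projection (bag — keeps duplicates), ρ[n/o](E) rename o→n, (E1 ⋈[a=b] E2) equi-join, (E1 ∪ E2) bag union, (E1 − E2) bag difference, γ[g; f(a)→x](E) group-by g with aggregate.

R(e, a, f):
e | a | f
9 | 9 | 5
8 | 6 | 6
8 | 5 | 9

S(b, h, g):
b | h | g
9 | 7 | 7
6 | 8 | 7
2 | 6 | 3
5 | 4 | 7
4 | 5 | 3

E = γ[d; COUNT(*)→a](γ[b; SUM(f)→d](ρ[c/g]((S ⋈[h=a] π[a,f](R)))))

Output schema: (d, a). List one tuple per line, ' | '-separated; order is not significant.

Subexpression sizes:
  S → 5
  R → 3
  π[a,f](R) → 3
  (S ⋈[h=a] π[a,f](R)) → 2
  ρ[c/g]((S ⋈[h=a] π[a,f](R))) → 2
  γ[b; SUM(f)→d](ρ[c/g]((S ⋈[h=a] π[a,f](R)))) → 2
  γ[d; COUNT(*)→a](γ[b; SUM(f)→d](ρ[c/g]((S ⋈[h=a] π[a,f](R))))) → 2

== RESULT ==
d | a
6 | 1
9 | 1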